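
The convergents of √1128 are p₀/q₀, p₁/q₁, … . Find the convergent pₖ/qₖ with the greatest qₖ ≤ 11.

168/5

√1128 = [33; 1, 1, 2, 2, 2, 1, 1, 66, …] (period length 8).
Convergents:
  p_0/q_0 = 33/1
  p_1/q_1 = 34/1
  p_2/q_2 = 67/2
  p_3/q_3 = 168/5
  p_4/q_4 = 403/12
q_3 = 5 ≤ 11 < 12 = q_4, so the answer is 168/5.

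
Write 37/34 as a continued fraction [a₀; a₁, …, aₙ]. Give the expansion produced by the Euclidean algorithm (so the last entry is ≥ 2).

[1; 11, 3]

37 = 1×34 + 3
34 = 11×3 + 1
3 = 3×1 + 0  (stop)
So 37/34 = [1; 11, 3].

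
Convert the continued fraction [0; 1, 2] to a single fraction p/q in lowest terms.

Using pₖ = aₖpₖ₋₁ + pₖ₋₂ and qₖ = aₖqₖ₋₁ + qₖ₋₂:
  k=0: a=0, p=0, q=1
  k=1: a=1, p=1, q=1
  k=2: a=2, p=2, q=3

2/3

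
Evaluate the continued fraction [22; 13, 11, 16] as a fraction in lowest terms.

Fold from the inside: start with 16/1.
  11 + 1/16 = 177/16
  13 + 16/177 = 2317/177
  22 + 177/2317 = 51151/2317

51151/2317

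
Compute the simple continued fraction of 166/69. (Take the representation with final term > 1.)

166 = 2×69 + 28
69 = 2×28 + 13
28 = 2×13 + 2
13 = 6×2 + 1
2 = 2×1 + 0  (stop)
So 166/69 = [2; 2, 2, 6, 2].

[2; 2, 2, 6, 2]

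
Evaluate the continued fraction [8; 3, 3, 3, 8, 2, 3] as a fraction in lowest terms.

16747/2017

Using pₖ = aₖpₖ₋₁ + pₖ₋₂ and qₖ = aₖqₖ₋₁ + qₖ₋₂:
  k=0: a=8, p=8, q=1
  k=1: a=3, p=25, q=3
  k=2: a=3, p=83, q=10
  k=3: a=3, p=274, q=33
  k=4: a=8, p=2275, q=274
  k=5: a=2, p=4824, q=581
  k=6: a=3, p=16747, q=2017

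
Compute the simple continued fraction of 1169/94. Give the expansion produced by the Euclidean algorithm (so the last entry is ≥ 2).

[12; 2, 3, 2, 2, 2]

1169 = 12·94 + 41
94 = 2·41 + 12
41 = 3·12 + 5
12 = 2·5 + 2
5 = 2·2 + 1
2 = 2·1 + 0  (stop)
So 1169/94 = [12; 2, 3, 2, 2, 2].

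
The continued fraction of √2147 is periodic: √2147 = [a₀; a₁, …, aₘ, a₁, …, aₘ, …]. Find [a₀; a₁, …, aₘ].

a₀ = ⌊√2147⌋ = 46.
With m₀=0, d₀=1 and mₖ₊₁ = dₖaₖ − mₖ, dₖ₊₁ = (n − mₖ₊₁²)/dₖ, aₖ₊₁ = ⌊(a₀+mₖ₊₁)/dₖ₊₁⌋:
  k=1: m=46, d=31, a=2
  k=2: m=16, d=61, a=1
  k=3: m=45, d=2, a=45
  k=4: m=45, d=61, a=1
  k=5: m=16, d=31, a=2
  k=6: m=46, d=1, a=92
d=1 and a=2a₀=92 at k=6, so the next step gives (m, d) = (46, 31) again — its k=1 value — and the period has length 6.

[46; 2, 1, 45, 1, 2, 92]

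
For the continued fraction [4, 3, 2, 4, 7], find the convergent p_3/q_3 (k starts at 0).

Using pₖ = aₖpₖ₋₁ + pₖ₋₂, qₖ = aₖqₖ₋₁ + qₖ₋₂ (with p₋₁=1, p₋₂=0, q₋₁=0, q₋₂=1):
  k=0: a=4, p=4, q=1
  k=1: a=3, p=13, q=3
  k=2: a=2, p=30, q=7
  k=3: a=4, p=133, q=31

133/31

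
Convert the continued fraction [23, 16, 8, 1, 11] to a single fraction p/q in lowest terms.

39759/1724

Using pₖ = aₖpₖ₋₁ + pₖ₋₂ and qₖ = aₖqₖ₋₁ + qₖ₋₂:
  k=0: a=23, p=23, q=1
  k=1: a=16, p=369, q=16
  k=2: a=8, p=2975, q=129
  k=3: a=1, p=3344, q=145
  k=4: a=11, p=39759, q=1724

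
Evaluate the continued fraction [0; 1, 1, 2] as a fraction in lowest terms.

Using pₖ = aₖpₖ₋₁ + pₖ₋₂ and qₖ = aₖqₖ₋₁ + qₖ₋₂:
  k=0: a=0, p=0, q=1
  k=1: a=1, p=1, q=1
  k=2: a=1, p=1, q=2
  k=3: a=2, p=3, q=5

3/5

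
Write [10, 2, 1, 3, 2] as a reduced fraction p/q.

Using pₖ = aₖpₖ₋₁ + pₖ₋₂ and qₖ = aₖqₖ₋₁ + qₖ₋₂:
  k=0: a=10, p=10, q=1
  k=1: a=2, p=21, q=2
  k=2: a=1, p=31, q=3
  k=3: a=3, p=114, q=11
  k=4: a=2, p=259, q=25

259/25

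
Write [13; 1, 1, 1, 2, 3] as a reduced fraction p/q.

Fold from the inside: start with 3/1.
  2 + 1/3 = 7/3
  1 + 3/7 = 10/7
  1 + 7/10 = 17/10
  1 + 10/17 = 27/17
  13 + 17/27 = 368/27

368/27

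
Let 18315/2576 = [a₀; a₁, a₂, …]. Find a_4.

18315 = 7·2576 + 283   →  a_0 = 7
2576 = 9·283 + 29   →  a_1 = 9
283 = 9·29 + 22   →  a_2 = 9
29 = 1·22 + 7   →  a_3 = 1
22 = 3·7 + 1   →  a_4 = 3

3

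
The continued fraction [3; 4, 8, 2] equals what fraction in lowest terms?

Fold from the inside: start with 2/1.
  8 + 1/2 = 17/2
  4 + 2/17 = 70/17
  3 + 17/70 = 227/70

227/70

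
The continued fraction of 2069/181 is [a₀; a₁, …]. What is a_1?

2

2069 = 11·181 + 78   →  a_0 = 11
181 = 2·78 + 25   →  a_1 = 2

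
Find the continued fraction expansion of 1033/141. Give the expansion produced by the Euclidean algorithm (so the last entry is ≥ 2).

1033 = 7*141 + 46
141 = 3*46 + 3
46 = 15*3 + 1
3 = 3*1 + 0  (stop)
So 1033/141 = [7; 3, 15, 3].

[7; 3, 15, 3]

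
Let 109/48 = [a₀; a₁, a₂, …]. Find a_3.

2

109 = 2·48 + 13   →  a_0 = 2
48 = 3·13 + 9   →  a_1 = 3
13 = 1·9 + 4   →  a_2 = 1
9 = 2·4 + 1   →  a_3 = 2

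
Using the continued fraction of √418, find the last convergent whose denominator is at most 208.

3721/182

√418 = [20; 2, 4, 20, 4, 2, 40, …] (period length 6).
Convergents:
  p_0/q_0 = 20/1
  p_1/q_1 = 41/2
  p_2/q_2 = 184/9
  p_3/q_3 = 3721/182
  p_4/q_4 = 15068/737
q_3 = 182 ≤ 208 < 737 = q_4, so the answer is 3721/182.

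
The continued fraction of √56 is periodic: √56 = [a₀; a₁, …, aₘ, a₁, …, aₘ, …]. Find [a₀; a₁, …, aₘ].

a₀ = ⌊√56⌋ = 7.
With m₀=0, d₀=1 and mₖ₊₁ = dₖaₖ − mₖ, dₖ₊₁ = (n − mₖ₊₁²)/dₖ, aₖ₊₁ = ⌊(a₀+mₖ₊₁)/dₖ₊₁⌋:
  k=1: m=7, d=7, a=2
  k=2: m=7, d=1, a=14
d=1 and a=2a₀=14 at k=2, so the next step gives (m, d) = (7, 7) again — its k=1 value — and the period has length 2.

[7; 2, 14]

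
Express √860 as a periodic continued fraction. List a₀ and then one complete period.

[29; 3, 14, 3, 58]

a₀ = ⌊√860⌋ = 29.
With m₀=0, d₀=1 and mₖ₊₁ = dₖaₖ − mₖ, dₖ₊₁ = (n − mₖ₊₁²)/dₖ, aₖ₊₁ = ⌊(a₀+mₖ₊₁)/dₖ₊₁⌋:
  k=1: m=29, d=19, a=3
  k=2: m=28, d=4, a=14
  k=3: m=28, d=19, a=3
  k=4: m=29, d=1, a=58
d=1 and a=2a₀=58 at k=4, so the next step gives (m, d) = (29, 19) again — its k=1 value — and the period has length 4.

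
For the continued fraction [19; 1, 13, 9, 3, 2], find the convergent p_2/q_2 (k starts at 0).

Using pₖ = aₖpₖ₋₁ + pₖ₋₂, qₖ = aₖqₖ₋₁ + qₖ₋₂ (with p₋₁=1, p₋₂=0, q₋₁=0, q₋₂=1):
  k=0: a=19, p=19, q=1
  k=1: a=1, p=20, q=1
  k=2: a=13, p=279, q=14

279/14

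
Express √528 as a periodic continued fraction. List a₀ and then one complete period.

[22; 1, 44]

a₀ = ⌊√528⌋ = 22.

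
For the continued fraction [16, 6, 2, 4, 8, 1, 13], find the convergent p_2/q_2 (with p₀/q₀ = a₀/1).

210/13

Using pₖ = aₖpₖ₋₁ + pₖ₋₂, qₖ = aₖqₖ₋₁ + qₖ₋₂ (with p₋₁=1, p₋₂=0, q₋₁=0, q₋₂=1):
  k=0: a=16, p=16, q=1
  k=1: a=6, p=97, q=6
  k=2: a=2, p=210, q=13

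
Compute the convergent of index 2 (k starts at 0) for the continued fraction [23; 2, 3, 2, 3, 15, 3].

164/7

Using pₖ = aₖpₖ₋₁ + pₖ₋₂, qₖ = aₖqₖ₋₁ + qₖ₋₂ (with p₋₁=1, p₋₂=0, q₋₁=0, q₋₂=1):
  k=0: a=23, p=23, q=1
  k=1: a=2, p=47, q=2
  k=2: a=3, p=164, q=7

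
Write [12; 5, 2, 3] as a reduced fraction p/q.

Fold from the inside: start with 3/1.
  2 + 1/3 = 7/3
  5 + 3/7 = 38/7
  12 + 7/38 = 463/38

463/38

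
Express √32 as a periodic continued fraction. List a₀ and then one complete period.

[5; 1, 1, 1, 10]

a₀ = ⌊√32⌋ = 5.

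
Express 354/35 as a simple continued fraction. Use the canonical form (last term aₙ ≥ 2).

[10; 8, 1, 3]

354 = 10×35 + 4
35 = 8×4 + 3
4 = 1×3 + 1
3 = 3×1 + 0  (stop)
So 354/35 = [10; 8, 1, 3].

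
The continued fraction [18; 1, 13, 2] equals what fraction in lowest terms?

Fold from the inside: start with 2/1.
  13 + 1/2 = 27/2
  1 + 2/27 = 29/27
  18 + 27/29 = 549/29

549/29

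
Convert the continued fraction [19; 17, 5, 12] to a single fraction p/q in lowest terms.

Using pₖ = aₖpₖ₋₁ + pₖ₋₂ and qₖ = aₖqₖ₋₁ + qₖ₋₂:
  k=0: a=19, p=19, q=1
  k=1: a=17, p=324, q=17
  k=2: a=5, p=1639, q=86
  k=3: a=12, p=19992, q=1049

19992/1049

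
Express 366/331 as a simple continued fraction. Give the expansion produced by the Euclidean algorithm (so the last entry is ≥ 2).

[1; 9, 2, 5, 3]

366 = 1×331 + 35
331 = 9×35 + 16
35 = 2×16 + 3
16 = 5×3 + 1
3 = 3×1 + 0  (stop)
So 366/331 = [1; 9, 2, 5, 3].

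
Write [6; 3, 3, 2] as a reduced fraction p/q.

145/23

Fold from the inside: start with 2/1.
  3 + 1/2 = 7/2
  3 + 2/7 = 23/7
  6 + 7/23 = 145/23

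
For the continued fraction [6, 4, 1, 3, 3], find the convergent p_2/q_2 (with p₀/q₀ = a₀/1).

Using pₖ = aₖpₖ₋₁ + pₖ₋₂, qₖ = aₖqₖ₋₁ + qₖ₋₂ (with p₋₁=1, p₋₂=0, q₋₁=0, q₋₂=1):
  k=0: a=6, p=6, q=1
  k=1: a=4, p=25, q=4
  k=2: a=1, p=31, q=5

31/5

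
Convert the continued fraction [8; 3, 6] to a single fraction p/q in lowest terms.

158/19

Using pₖ = aₖpₖ₋₁ + pₖ₋₂ and qₖ = aₖqₖ₋₁ + qₖ₋₂:
  k=0: a=8, p=8, q=1
  k=1: a=3, p=25, q=3
  k=2: a=6, p=158, q=19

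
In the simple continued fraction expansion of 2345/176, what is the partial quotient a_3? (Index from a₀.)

2345 = 13·176 + 57   →  a_0 = 13
176 = 3·57 + 5   →  a_1 = 3
57 = 11·5 + 2   →  a_2 = 11
5 = 2·2 + 1   →  a_3 = 2

2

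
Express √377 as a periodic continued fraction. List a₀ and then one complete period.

a₀ = ⌊√377⌋ = 19.

[19; 2, 2, 2, 38]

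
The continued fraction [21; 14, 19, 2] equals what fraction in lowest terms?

11547/548

Using pₖ = aₖpₖ₋₁ + pₖ₋₂ and qₖ = aₖqₖ₋₁ + qₖ₋₂:
  k=0: a=21, p=21, q=1
  k=1: a=14, p=295, q=14
  k=2: a=19, p=5626, q=267
  k=3: a=2, p=11547, q=548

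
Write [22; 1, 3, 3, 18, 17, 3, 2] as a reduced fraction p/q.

Using pₖ = aₖpₖ₋₁ + pₖ₋₂ and qₖ = aₖqₖ₋₁ + qₖ₋₂:
  k=0: a=22, p=22, q=1
  k=1: a=1, p=23, q=1
  k=2: a=3, p=91, q=4
  k=3: a=3, p=296, q=13
  k=4: a=18, p=5419, q=238
  k=5: a=17, p=92419, q=4059
  k=6: a=3, p=282676, q=12415
  k=7: a=2, p=657771, q=28889

657771/28889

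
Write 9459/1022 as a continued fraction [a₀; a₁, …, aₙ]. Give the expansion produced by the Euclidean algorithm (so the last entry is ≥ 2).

9459 = 9·1022 + 261
1022 = 3·261 + 239
261 = 1·239 + 22
239 = 10·22 + 19
22 = 1·19 + 3
19 = 6·3 + 1
3 = 3·1 + 0  (stop)
So 9459/1022 = [9; 3, 1, 10, 1, 6, 3].

[9; 3, 1, 10, 1, 6, 3]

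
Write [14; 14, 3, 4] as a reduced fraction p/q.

2617/186

Fold from the inside: start with 4/1.
  3 + 1/4 = 13/4
  14 + 4/13 = 186/13
  14 + 13/186 = 2617/186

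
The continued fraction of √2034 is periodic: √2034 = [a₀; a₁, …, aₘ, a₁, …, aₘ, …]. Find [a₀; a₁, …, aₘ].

[45; 10, 90]

a₀ = ⌊√2034⌋ = 45.
With m₀=0, d₀=1 and mₖ₊₁ = dₖaₖ − mₖ, dₖ₊₁ = (n − mₖ₊₁²)/dₖ, aₖ₊₁ = ⌊(a₀+mₖ₊₁)/dₖ₊₁⌋:
  k=1: m=45, d=9, a=10
  k=2: m=45, d=1, a=90
d=1 and a=2a₀=90 at k=2, so the next step gives (m, d) = (45, 9) again — its k=1 value — and the period has length 2.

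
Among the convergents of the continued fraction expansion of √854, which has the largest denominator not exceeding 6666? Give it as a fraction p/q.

138343/4734

√854 = [29; 4, 2, 11, 4, 11, 2, 4, 58, …] (period length 8).
Convergents:
  p_0/q_0 = 29/1
  p_1/q_1 = 117/4
  p_2/q_2 = 263/9
  p_3/q_3 = 3010/103
  p_4/q_4 = 12303/421
  p_5/q_5 = 138343/4734
  p_6/q_6 = 288989/9889
q_5 = 4734 ≤ 6666 < 9889 = q_6, so the answer is 138343/4734.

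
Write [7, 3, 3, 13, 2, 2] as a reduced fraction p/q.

Using pₖ = aₖpₖ₋₁ + pₖ₋₂ and qₖ = aₖqₖ₋₁ + qₖ₋₂:
  k=0: a=7, p=7, q=1
  k=1: a=3, p=22, q=3
  k=2: a=3, p=73, q=10
  k=3: a=13, p=971, q=133
  k=4: a=2, p=2015, q=276
  k=5: a=2, p=5001, q=685

5001/685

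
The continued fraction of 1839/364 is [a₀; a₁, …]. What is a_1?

1839 = 5·364 + 19   →  a_0 = 5
364 = 19·19 + 3   →  a_1 = 19

19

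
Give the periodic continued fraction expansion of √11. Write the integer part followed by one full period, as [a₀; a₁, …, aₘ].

[3; 3, 6]

a₀ = ⌊√11⌋ = 3.
With m₀=0, d₀=1 and mₖ₊₁ = dₖaₖ − mₖ, dₖ₊₁ = (n − mₖ₊₁²)/dₖ, aₖ₊₁ = ⌊(a₀+mₖ₊₁)/dₖ₊₁⌋:
  k=1: m=3, d=2, a=3
  k=2: m=3, d=1, a=6
d=1 and a=2a₀=6 at k=2, so the next step gives (m, d) = (3, 2) again — its k=1 value — and the period has length 2.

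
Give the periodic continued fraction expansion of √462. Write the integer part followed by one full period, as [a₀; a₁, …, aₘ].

a₀ = ⌊√462⌋ = 21.
With m₀=0, d₀=1 and mₖ₊₁ = dₖaₖ − mₖ, dₖ₊₁ = (n − mₖ₊₁²)/dₖ, aₖ₊₁ = ⌊(a₀+mₖ₊₁)/dₖ₊₁⌋:
  k=1: m=21, d=21, a=2
  k=2: m=21, d=1, a=42
d=1 and a=2a₀=42 at k=2, so the next step gives (m, d) = (21, 21) again — its k=1 value — and the period has length 2.

[21; 2, 42]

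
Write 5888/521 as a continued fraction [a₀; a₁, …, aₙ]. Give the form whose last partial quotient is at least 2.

5888 = 11×521 + 157
521 = 3×157 + 50
157 = 3×50 + 7
50 = 7×7 + 1
7 = 7×1 + 0  (stop)
So 5888/521 = [11; 3, 3, 7, 7].

[11; 3, 3, 7, 7]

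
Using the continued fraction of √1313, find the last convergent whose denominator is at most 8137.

√1313 = [36; 4, 4, 72, …] (period length 3).
Convergents:
  p_0/q_0 = 36/1
  p_1/q_1 = 145/4
  p_2/q_2 = 616/17
  p_3/q_3 = 44497/1228
  p_4/q_4 = 178604/4929
  p_5/q_5 = 758913/20944
q_4 = 4929 ≤ 8137 < 20944 = q_5, so the answer is 178604/4929.

178604/4929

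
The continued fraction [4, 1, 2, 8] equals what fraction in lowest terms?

117/25

Fold from the inside: start with 8/1.
  2 + 1/8 = 17/8
  1 + 8/17 = 25/17
  4 + 17/25 = 117/25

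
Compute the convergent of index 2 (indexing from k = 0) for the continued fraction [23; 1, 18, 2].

Using pₖ = aₖpₖ₋₁ + pₖ₋₂, qₖ = aₖqₖ₋₁ + qₖ₋₂ (with p₋₁=1, p₋₂=0, q₋₁=0, q₋₂=1):
  k=0: a=23, p=23, q=1
  k=1: a=1, p=24, q=1
  k=2: a=18, p=455, q=19

455/19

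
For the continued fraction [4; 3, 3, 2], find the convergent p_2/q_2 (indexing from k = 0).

43/10

Using pₖ = aₖpₖ₋₁ + pₖ₋₂, qₖ = aₖqₖ₋₁ + qₖ₋₂ (with p₋₁=1, p₋₂=0, q₋₁=0, q₋₂=1):
  k=0: a=4, p=4, q=1
  k=1: a=3, p=13, q=3
  k=2: a=3, p=43, q=10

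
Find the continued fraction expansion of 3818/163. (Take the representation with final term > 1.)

[23; 2, 2, 1, 3, 6]

3818 = 23·163 + 69
163 = 2·69 + 25
69 = 2·25 + 19
25 = 1·19 + 6
19 = 3·6 + 1
6 = 6·1 + 0  (stop)
So 3818/163 = [23; 2, 2, 1, 3, 6].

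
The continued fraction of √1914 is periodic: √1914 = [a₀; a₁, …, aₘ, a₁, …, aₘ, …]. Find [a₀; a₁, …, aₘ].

a₀ = ⌊√1914⌋ = 43.
With m₀=0, d₀=1 and mₖ₊₁ = dₖaₖ − mₖ, dₖ₊₁ = (n − mₖ₊₁²)/dₖ, aₖ₊₁ = ⌊(a₀+mₖ₊₁)/dₖ₊₁⌋:
  k=1: m=43, d=65, a=1
  k=2: m=22, d=22, a=2
  k=3: m=22, d=65, a=1
  k=4: m=43, d=1, a=86
d=1 and a=2a₀=86 at k=4, so the next step gives (m, d) = (43, 65) again — its k=1 value — and the period has length 4.

[43; 1, 2, 1, 86]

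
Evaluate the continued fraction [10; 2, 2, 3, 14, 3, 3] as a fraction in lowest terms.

Using pₖ = aₖpₖ₋₁ + pₖ₋₂ and qₖ = aₖqₖ₋₁ + qₖ₋₂:
  k=0: a=10, p=10, q=1
  k=1: a=2, p=21, q=2
  k=2: a=2, p=52, q=5
  k=3: a=3, p=177, q=17
  k=4: a=14, p=2530, q=243
  k=5: a=3, p=7767, q=746
  k=6: a=3, p=25831, q=2481

25831/2481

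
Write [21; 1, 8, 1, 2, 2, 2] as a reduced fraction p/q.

3613/165

Using pₖ = aₖpₖ₋₁ + pₖ₋₂ and qₖ = aₖqₖ₋₁ + qₖ₋₂:
  k=0: a=21, p=21, q=1
  k=1: a=1, p=22, q=1
  k=2: a=8, p=197, q=9
  k=3: a=1, p=219, q=10
  k=4: a=2, p=635, q=29
  k=5: a=2, p=1489, q=68
  k=6: a=2, p=3613, q=165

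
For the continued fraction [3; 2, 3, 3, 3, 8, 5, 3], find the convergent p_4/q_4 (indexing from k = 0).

Using pₖ = aₖpₖ₋₁ + pₖ₋₂, qₖ = aₖqₖ₋₁ + qₖ₋₂ (with p₋₁=1, p₋₂=0, q₋₁=0, q₋₂=1):
  k=0: a=3, p=3, q=1
  k=1: a=2, p=7, q=2
  k=2: a=3, p=24, q=7
  k=3: a=3, p=79, q=23
  k=4: a=3, p=261, q=76

261/76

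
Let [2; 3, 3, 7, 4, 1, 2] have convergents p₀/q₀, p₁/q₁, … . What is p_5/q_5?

Using pₖ = aₖpₖ₋₁ + pₖ₋₂, qₖ = aₖqₖ₋₁ + qₖ₋₂ (with p₋₁=1, p₋₂=0, q₋₁=0, q₋₂=1):
  k=0: a=2, p=2, q=1
  k=1: a=3, p=7, q=3
  k=2: a=3, p=23, q=10
  k=3: a=7, p=168, q=73
  k=4: a=4, p=695, q=302
  k=5: a=1, p=863, q=375

863/375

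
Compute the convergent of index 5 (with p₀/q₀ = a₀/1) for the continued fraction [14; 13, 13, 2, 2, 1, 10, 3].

Using pₖ = aₖpₖ₋₁ + pₖ₋₂, qₖ = aₖqₖ₋₁ + qₖ₋₂ (with p₋₁=1, p₋₂=0, q₋₁=0, q₋₂=1):
  k=0: a=14, p=14, q=1
  k=1: a=13, p=183, q=13
  k=2: a=13, p=2393, q=170
  k=3: a=2, p=4969, q=353
  k=4: a=2, p=12331, q=876
  k=5: a=1, p=17300, q=1229

17300/1229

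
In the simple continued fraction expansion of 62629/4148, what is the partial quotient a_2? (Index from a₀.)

7

62629 = 15·4148 + 409   →  a_0 = 15
4148 = 10·409 + 58   →  a_1 = 10
409 = 7·58 + 3   →  a_2 = 7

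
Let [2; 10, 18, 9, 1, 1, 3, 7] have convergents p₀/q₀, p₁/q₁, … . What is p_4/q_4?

3821/1820

Using pₖ = aₖpₖ₋₁ + pₖ₋₂, qₖ = aₖqₖ₋₁ + qₖ₋₂ (with p₋₁=1, p₋₂=0, q₋₁=0, q₋₂=1):
  k=0: a=2, p=2, q=1
  k=1: a=10, p=21, q=10
  k=2: a=18, p=380, q=181
  k=3: a=9, p=3441, q=1639
  k=4: a=1, p=3821, q=1820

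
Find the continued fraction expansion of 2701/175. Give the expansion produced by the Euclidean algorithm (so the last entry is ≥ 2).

[15; 2, 3, 3, 3, 2]

2701 = 15×175 + 76
175 = 2×76 + 23
76 = 3×23 + 7
23 = 3×7 + 2
7 = 3×2 + 1
2 = 2×1 + 0  (stop)
So 2701/175 = [15; 2, 3, 3, 3, 2].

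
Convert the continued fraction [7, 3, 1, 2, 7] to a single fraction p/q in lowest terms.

589/81

Using pₖ = aₖpₖ₋₁ + pₖ₋₂ and qₖ = aₖqₖ₋₁ + qₖ₋₂:
  k=0: a=7, p=7, q=1
  k=1: a=3, p=22, q=3
  k=2: a=1, p=29, q=4
  k=3: a=2, p=80, q=11
  k=4: a=7, p=589, q=81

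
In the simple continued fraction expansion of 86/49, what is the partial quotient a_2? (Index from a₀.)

3

86 = 1·49 + 37   →  a_0 = 1
49 = 1·37 + 12   →  a_1 = 1
37 = 3·12 + 1   →  a_2 = 3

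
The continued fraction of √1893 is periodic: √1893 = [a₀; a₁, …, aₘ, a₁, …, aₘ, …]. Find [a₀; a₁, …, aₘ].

a₀ = ⌊√1893⌋ = 43.

[43; 1, 1, 28, 1, 1, 86]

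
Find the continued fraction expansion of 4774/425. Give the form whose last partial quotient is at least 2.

[11; 4, 3, 2, 2, 2, 2]

4774 = 11·425 + 99
425 = 4·99 + 29
99 = 3·29 + 12
29 = 2·12 + 5
12 = 2·5 + 2
5 = 2·2 + 1
2 = 2·1 + 0  (stop)
So 4774/425 = [11; 4, 3, 2, 2, 2, 2].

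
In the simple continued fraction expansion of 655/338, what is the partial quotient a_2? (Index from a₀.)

15

655 = 1·338 + 317   →  a_0 = 1
338 = 1·317 + 21   →  a_1 = 1
317 = 15·21 + 2   →  a_2 = 15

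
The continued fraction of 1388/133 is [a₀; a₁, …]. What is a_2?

3

1388 = 10·133 + 58   →  a_0 = 10
133 = 2·58 + 17   →  a_1 = 2
58 = 3·17 + 7   →  a_2 = 3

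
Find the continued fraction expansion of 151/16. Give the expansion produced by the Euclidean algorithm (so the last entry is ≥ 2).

151 = 9×16 + 7
16 = 2×7 + 2
7 = 3×2 + 1
2 = 2×1 + 0  (stop)
So 151/16 = [9; 2, 3, 2].

[9; 2, 3, 2]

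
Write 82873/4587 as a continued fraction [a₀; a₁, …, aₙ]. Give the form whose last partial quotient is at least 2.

[18; 14, 1, 16, 18]

82873 = 18·4587 + 307
4587 = 14·307 + 289
307 = 1·289 + 18
289 = 16·18 + 1
18 = 18·1 + 0  (stop)
So 82873/4587 = [18; 14, 1, 16, 18].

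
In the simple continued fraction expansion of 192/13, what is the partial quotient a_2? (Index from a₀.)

3

192 = 14·13 + 10   →  a_0 = 14
13 = 1·10 + 3   →  a_1 = 1
10 = 3·3 + 1   →  a_2 = 3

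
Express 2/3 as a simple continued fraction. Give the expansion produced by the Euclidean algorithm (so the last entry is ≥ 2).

2 = 0*3 + 2
3 = 1*2 + 1
2 = 2*1 + 0  (stop)
So 2/3 = [0; 1, 2].

[0; 1, 2]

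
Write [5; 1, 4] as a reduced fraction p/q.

Using pₖ = aₖpₖ₋₁ + pₖ₋₂ and qₖ = aₖqₖ₋₁ + qₖ₋₂:
  k=0: a=5, p=5, q=1
  k=1: a=1, p=6, q=1
  k=2: a=4, p=29, q=5

29/5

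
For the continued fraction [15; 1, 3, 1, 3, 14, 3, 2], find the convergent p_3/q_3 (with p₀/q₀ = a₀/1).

79/5

Using pₖ = aₖpₖ₋₁ + pₖ₋₂, qₖ = aₖqₖ₋₁ + qₖ₋₂ (with p₋₁=1, p₋₂=0, q₋₁=0, q₋₂=1):
  k=0: a=15, p=15, q=1
  k=1: a=1, p=16, q=1
  k=2: a=3, p=63, q=4
  k=3: a=1, p=79, q=5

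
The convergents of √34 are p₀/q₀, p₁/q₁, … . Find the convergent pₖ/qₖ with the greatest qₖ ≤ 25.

35/6

√34 = [5; 1, 4, 1, 10, …] (period length 4).
Convergents:
  p_0/q_0 = 5/1
  p_1/q_1 = 6/1
  p_2/q_2 = 29/5
  p_3/q_3 = 35/6
  p_4/q_4 = 379/65
q_3 = 6 ≤ 25 < 65 = q_4, so the answer is 35/6.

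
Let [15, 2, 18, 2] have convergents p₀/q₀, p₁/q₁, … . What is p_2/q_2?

Using pₖ = aₖpₖ₋₁ + pₖ₋₂, qₖ = aₖqₖ₋₁ + qₖ₋₂ (with p₋₁=1, p₋₂=0, q₋₁=0, q₋₂=1):
  k=0: a=15, p=15, q=1
  k=1: a=2, p=31, q=2
  k=2: a=18, p=573, q=37

573/37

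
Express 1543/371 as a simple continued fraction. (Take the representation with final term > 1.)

1543 = 4×371 + 59
371 = 6×59 + 17
59 = 3×17 + 8
17 = 2×8 + 1
8 = 8×1 + 0  (stop)
So 1543/371 = [4; 6, 3, 2, 8].

[4; 6, 3, 2, 8]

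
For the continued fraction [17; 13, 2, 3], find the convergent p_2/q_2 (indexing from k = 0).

461/27

Using pₖ = aₖpₖ₋₁ + pₖ₋₂, qₖ = aₖqₖ₋₁ + qₖ₋₂ (with p₋₁=1, p₋₂=0, q₋₁=0, q₋₂=1):
  k=0: a=17, p=17, q=1
  k=1: a=13, p=222, q=13
  k=2: a=2, p=461, q=27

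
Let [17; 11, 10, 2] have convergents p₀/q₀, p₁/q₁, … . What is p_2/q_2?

1897/111

Using pₖ = aₖpₖ₋₁ + pₖ₋₂, qₖ = aₖqₖ₋₁ + qₖ₋₂ (with p₋₁=1, p₋₂=0, q₋₁=0, q₋₂=1):
  k=0: a=17, p=17, q=1
  k=1: a=11, p=188, q=11
  k=2: a=10, p=1897, q=111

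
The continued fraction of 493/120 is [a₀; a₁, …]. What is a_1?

493 = 4·120 + 13   →  a_0 = 4
120 = 9·13 + 3   →  a_1 = 9

9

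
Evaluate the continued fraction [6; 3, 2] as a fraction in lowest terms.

44/7

Using pₖ = aₖpₖ₋₁ + pₖ₋₂ and qₖ = aₖqₖ₋₁ + qₖ₋₂:
  k=0: a=6, p=6, q=1
  k=1: a=3, p=19, q=3
  k=2: a=2, p=44, q=7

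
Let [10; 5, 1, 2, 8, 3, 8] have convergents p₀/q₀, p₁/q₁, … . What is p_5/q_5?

4508/443

Using pₖ = aₖpₖ₋₁ + pₖ₋₂, qₖ = aₖqₖ₋₁ + qₖ₋₂ (with p₋₁=1, p₋₂=0, q₋₁=0, q₋₂=1):
  k=0: a=10, p=10, q=1
  k=1: a=5, p=51, q=5
  k=2: a=1, p=61, q=6
  k=3: a=2, p=173, q=17
  k=4: a=8, p=1445, q=142
  k=5: a=3, p=4508, q=443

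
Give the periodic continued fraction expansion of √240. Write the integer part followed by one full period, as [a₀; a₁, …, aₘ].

a₀ = ⌊√240⌋ = 15.
With m₀=0, d₀=1 and mₖ₊₁ = dₖaₖ − mₖ, dₖ₊₁ = (n − mₖ₊₁²)/dₖ, aₖ₊₁ = ⌊(a₀+mₖ₊₁)/dₖ₊₁⌋:
  k=1: m=15, d=15, a=2
  k=2: m=15, d=1, a=30
d=1 and a=2a₀=30 at k=2, so the next step gives (m, d) = (15, 15) again — its k=1 value — and the period has length 2.

[15; 2, 30]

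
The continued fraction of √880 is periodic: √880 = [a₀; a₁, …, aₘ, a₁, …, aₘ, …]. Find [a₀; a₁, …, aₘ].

a₀ = ⌊√880⌋ = 29.
With m₀=0, d₀=1 and mₖ₊₁ = dₖaₖ − mₖ, dₖ₊₁ = (n − mₖ₊₁²)/dₖ, aₖ₊₁ = ⌊(a₀+mₖ₊₁)/dₖ₊₁⌋:
  k=1: m=29, d=39, a=1
  k=2: m=10, d=20, a=1
  k=3: m=10, d=39, a=1
  k=4: m=29, d=1, a=58
d=1 and a=2a₀=58 at k=4, so the next step gives (m, d) = (29, 39) again — its k=1 value — and the period has length 4.

[29; 1, 1, 1, 58]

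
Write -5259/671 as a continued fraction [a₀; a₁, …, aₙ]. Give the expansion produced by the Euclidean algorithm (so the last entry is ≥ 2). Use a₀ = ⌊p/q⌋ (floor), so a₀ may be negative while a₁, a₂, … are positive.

-5259 = -8×671 + 109
671 = 6×109 + 17
109 = 6×17 + 7
17 = 2×7 + 3
7 = 2×3 + 1
3 = 3×1 + 0  (stop)
So -5259/671 = [-8; 6, 6, 2, 2, 3].

[-8; 6, 6, 2, 2, 3]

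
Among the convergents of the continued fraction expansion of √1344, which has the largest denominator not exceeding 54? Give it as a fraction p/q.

√1344 = [36; 1, 1, 1, 17, 1, 1, 1, 72, …] (period length 8).
Convergents:
  p_0/q_0 = 36/1
  p_1/q_1 = 37/1
  p_2/q_2 = 73/2
  p_3/q_3 = 110/3
  p_4/q_4 = 1943/53
  p_5/q_5 = 2053/56
q_4 = 53 ≤ 54 < 56 = q_5, so the answer is 1943/53.

1943/53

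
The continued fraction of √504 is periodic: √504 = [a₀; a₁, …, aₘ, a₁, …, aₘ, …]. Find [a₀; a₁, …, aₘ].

[22; 2, 4, 2, 44]

a₀ = ⌊√504⌋ = 22.
With m₀=0, d₀=1 and mₖ₊₁ = dₖaₖ − mₖ, dₖ₊₁ = (n − mₖ₊₁²)/dₖ, aₖ₊₁ = ⌊(a₀+mₖ₊₁)/dₖ₊₁⌋:
  k=1: m=22, d=20, a=2
  k=2: m=18, d=9, a=4
  k=3: m=18, d=20, a=2
  k=4: m=22, d=1, a=44
d=1 and a=2a₀=44 at k=4, so the next step gives (m, d) = (22, 20) again — its k=1 value — and the period has length 4.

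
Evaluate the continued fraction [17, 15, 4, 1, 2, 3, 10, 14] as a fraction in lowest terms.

Fold from the inside: start with 14/1.
  10 + 1/14 = 141/14
  3 + 14/141 = 437/141
  2 + 141/437 = 1015/437
  1 + 437/1015 = 1452/1015
  4 + 1015/1452 = 6823/1452
  15 + 1452/6823 = 103797/6823
  17 + 6823/103797 = 1771372/103797

1771372/103797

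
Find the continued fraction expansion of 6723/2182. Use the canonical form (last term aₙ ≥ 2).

6723 = 3*2182 + 177
2182 = 12*177 + 58
177 = 3*58 + 3
58 = 19*3 + 1
3 = 3*1 + 0  (stop)
So 6723/2182 = [3; 12, 3, 19, 3].

[3; 12, 3, 19, 3]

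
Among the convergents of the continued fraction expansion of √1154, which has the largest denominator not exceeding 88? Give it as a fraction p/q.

√1154 = [33; 1, 32, 1, 66, …] (period length 4).
Convergents:
  p_0/q_0 = 33/1
  p_1/q_1 = 34/1
  p_2/q_2 = 1121/33
  p_3/q_3 = 1155/34
  p_4/q_4 = 77351/2277
q_3 = 34 ≤ 88 < 2277 = q_4, so the answer is 1155/34.

1155/34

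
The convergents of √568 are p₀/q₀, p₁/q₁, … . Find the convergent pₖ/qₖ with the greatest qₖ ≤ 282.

6697/281

√568 = [23; 1, 4, 1, 46, …] (period length 4).
Convergents:
  p_0/q_0 = 23/1
  p_1/q_1 = 24/1
  p_2/q_2 = 119/5
  p_3/q_3 = 143/6
  p_4/q_4 = 6697/281
  p_5/q_5 = 6840/287
q_4 = 281 ≤ 282 < 287 = q_5, so the answer is 6697/281.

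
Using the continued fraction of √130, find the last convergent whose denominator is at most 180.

√130 = [11; 2, 2, 22, …] (period length 3).
Convergents:
  p_0/q_0 = 11/1
  p_1/q_1 = 23/2
  p_2/q_2 = 57/5
  p_3/q_3 = 1277/112
  p_4/q_4 = 2611/229
q_3 = 112 ≤ 180 < 229 = q_4, so the answer is 1277/112.

1277/112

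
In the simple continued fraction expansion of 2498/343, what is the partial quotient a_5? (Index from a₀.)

2498 = 7·343 + 97   →  a_0 = 7
343 = 3·97 + 52   →  a_1 = 3
97 = 1·52 + 45   →  a_2 = 1
52 = 1·45 + 7   →  a_3 = 1
45 = 6·7 + 3   →  a_4 = 6
7 = 2·3 + 1   →  a_5 = 2

2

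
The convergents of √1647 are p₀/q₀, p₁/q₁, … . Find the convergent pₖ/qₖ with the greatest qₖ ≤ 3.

81/2

√1647 = [40; 1, 1, 2, 1, 1, 80, …] (period length 6).
Convergents:
  p_0/q_0 = 40/1
  p_1/q_1 = 41/1
  p_2/q_2 = 81/2
  p_3/q_3 = 203/5
q_2 = 2 ≤ 3 < 5 = q_3, so the answer is 81/2.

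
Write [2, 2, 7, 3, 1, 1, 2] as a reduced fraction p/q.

691/280

Fold from the inside: start with 2/1.
  1 + 1/2 = 3/2
  1 + 2/3 = 5/3
  3 + 3/5 = 18/5
  7 + 5/18 = 131/18
  2 + 18/131 = 280/131
  2 + 131/280 = 691/280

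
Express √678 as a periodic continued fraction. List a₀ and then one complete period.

a₀ = ⌊√678⌋ = 26.
With m₀=0, d₀=1 and mₖ₊₁ = dₖaₖ − mₖ, dₖ₊₁ = (n − mₖ₊₁²)/dₖ, aₖ₊₁ = ⌊(a₀+mₖ₊₁)/dₖ₊₁⌋:
  k=1: m=26, d=2, a=26
  k=2: m=26, d=1, a=52
d=1 and a=2a₀=52 at k=2, so the next step gives (m, d) = (26, 2) again — its k=1 value — and the period has length 2.

[26; 26, 52]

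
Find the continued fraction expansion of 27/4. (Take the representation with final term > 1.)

27 = 6·4 + 3
4 = 1·3 + 1
3 = 3·1 + 0  (stop)
So 27/4 = [6; 1, 3].

[6; 1, 3]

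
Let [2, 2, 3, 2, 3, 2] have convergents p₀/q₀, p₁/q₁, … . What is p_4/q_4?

134/55

Using pₖ = aₖpₖ₋₁ + pₖ₋₂, qₖ = aₖqₖ₋₁ + qₖ₋₂ (with p₋₁=1, p₋₂=0, q₋₁=0, q₋₂=1):
  k=0: a=2, p=2, q=1
  k=1: a=2, p=5, q=2
  k=2: a=3, p=17, q=7
  k=3: a=2, p=39, q=16
  k=4: a=3, p=134, q=55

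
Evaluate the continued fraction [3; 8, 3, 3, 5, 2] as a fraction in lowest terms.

3005/963

Using pₖ = aₖpₖ₋₁ + pₖ₋₂ and qₖ = aₖqₖ₋₁ + qₖ₋₂:
  k=0: a=3, p=3, q=1
  k=1: a=8, p=25, q=8
  k=2: a=3, p=78, q=25
  k=3: a=3, p=259, q=83
  k=4: a=5, p=1373, q=440
  k=5: a=2, p=3005, q=963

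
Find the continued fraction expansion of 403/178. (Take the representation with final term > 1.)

403 = 2*178 + 47
178 = 3*47 + 37
47 = 1*37 + 10
37 = 3*10 + 7
10 = 1*7 + 3
7 = 2*3 + 1
3 = 3*1 + 0  (stop)
So 403/178 = [2; 3, 1, 3, 1, 2, 3].

[2; 3, 1, 3, 1, 2, 3]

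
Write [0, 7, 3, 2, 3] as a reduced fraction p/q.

24/175

Using pₖ = aₖpₖ₋₁ + pₖ₋₂ and qₖ = aₖqₖ₋₁ + qₖ₋₂:
  k=0: a=0, p=0, q=1
  k=1: a=7, p=1, q=7
  k=2: a=3, p=3, q=22
  k=3: a=2, p=7, q=51
  k=4: a=3, p=24, q=175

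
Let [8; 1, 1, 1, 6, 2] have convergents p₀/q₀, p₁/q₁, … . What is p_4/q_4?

Using pₖ = aₖpₖ₋₁ + pₖ₋₂, qₖ = aₖqₖ₋₁ + qₖ₋₂ (with p₋₁=1, p₋₂=0, q₋₁=0, q₋₂=1):
  k=0: a=8, p=8, q=1
  k=1: a=1, p=9, q=1
  k=2: a=1, p=17, q=2
  k=3: a=1, p=26, q=3
  k=4: a=6, p=173, q=20

173/20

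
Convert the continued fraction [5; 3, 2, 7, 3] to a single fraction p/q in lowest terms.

Using pₖ = aₖpₖ₋₁ + pₖ₋₂ and qₖ = aₖqₖ₋₁ + qₖ₋₂:
  k=0: a=5, p=5, q=1
  k=1: a=3, p=16, q=3
  k=2: a=2, p=37, q=7
  k=3: a=7, p=275, q=52
  k=4: a=3, p=862, q=163

862/163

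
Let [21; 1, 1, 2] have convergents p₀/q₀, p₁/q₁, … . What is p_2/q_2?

Using pₖ = aₖpₖ₋₁ + pₖ₋₂, qₖ = aₖqₖ₋₁ + qₖ₋₂ (with p₋₁=1, p₋₂=0, q₋₁=0, q₋₂=1):
  k=0: a=21, p=21, q=1
  k=1: a=1, p=22, q=1
  k=2: a=1, p=43, q=2

43/2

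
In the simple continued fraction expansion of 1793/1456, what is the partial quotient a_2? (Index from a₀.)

3

1793 = 1·1456 + 337   →  a_0 = 1
1456 = 4·337 + 108   →  a_1 = 4
337 = 3·108 + 13   →  a_2 = 3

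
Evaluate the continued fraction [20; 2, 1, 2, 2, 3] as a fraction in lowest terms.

1324/65

Using pₖ = aₖpₖ₋₁ + pₖ₋₂ and qₖ = aₖqₖ₋₁ + qₖ₋₂:
  k=0: a=20, p=20, q=1
  k=1: a=2, p=41, q=2
  k=2: a=1, p=61, q=3
  k=3: a=2, p=163, q=8
  k=4: a=2, p=387, q=19
  k=5: a=3, p=1324, q=65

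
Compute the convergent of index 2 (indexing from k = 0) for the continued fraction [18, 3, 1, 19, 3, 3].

Using pₖ = aₖpₖ₋₁ + pₖ₋₂, qₖ = aₖqₖ₋₁ + qₖ₋₂ (with p₋₁=1, p₋₂=0, q₋₁=0, q₋₂=1):
  k=0: a=18, p=18, q=1
  k=1: a=3, p=55, q=3
  k=2: a=1, p=73, q=4

73/4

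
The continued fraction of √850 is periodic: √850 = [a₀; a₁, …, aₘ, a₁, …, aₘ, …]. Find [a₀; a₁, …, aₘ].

a₀ = ⌊√850⌋ = 29.
With m₀=0, d₀=1 and mₖ₊₁ = dₖaₖ − mₖ, dₖ₊₁ = (n − mₖ₊₁²)/dₖ, aₖ₊₁ = ⌊(a₀+mₖ₊₁)/dₖ₊₁⌋:
  k=1: m=29, d=9, a=6
  k=2: m=25, d=25, a=2
  k=3: m=25, d=9, a=6
  k=4: m=29, d=1, a=58
d=1 and a=2a₀=58 at k=4, so the next step gives (m, d) = (29, 9) again — its k=1 value — and the period has length 4.

[29; 6, 2, 6, 58]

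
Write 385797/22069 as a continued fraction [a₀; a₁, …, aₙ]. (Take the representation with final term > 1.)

[17; 2, 12, 1, 15, 1, 3, 12]

385797 = 17·22069 + 10624
22069 = 2·10624 + 821
10624 = 12·821 + 772
821 = 1·772 + 49
772 = 15·49 + 37
49 = 1·37 + 12
37 = 3·12 + 1
12 = 12·1 + 0  (stop)
So 385797/22069 = [17; 2, 12, 1, 15, 1, 3, 12].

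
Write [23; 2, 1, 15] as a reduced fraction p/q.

Using pₖ = aₖpₖ₋₁ + pₖ₋₂ and qₖ = aₖqₖ₋₁ + qₖ₋₂:
  k=0: a=23, p=23, q=1
  k=1: a=2, p=47, q=2
  k=2: a=1, p=70, q=3
  k=3: a=15, p=1097, q=47

1097/47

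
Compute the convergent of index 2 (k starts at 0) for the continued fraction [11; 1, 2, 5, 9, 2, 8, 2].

35/3

Using pₖ = aₖpₖ₋₁ + pₖ₋₂, qₖ = aₖqₖ₋₁ + qₖ₋₂ (with p₋₁=1, p₋₂=0, q₋₁=0, q₋₂=1):
  k=0: a=11, p=11, q=1
  k=1: a=1, p=12, q=1
  k=2: a=2, p=35, q=3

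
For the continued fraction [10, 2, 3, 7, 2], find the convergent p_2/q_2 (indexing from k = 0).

73/7

Using pₖ = aₖpₖ₋₁ + pₖ₋₂, qₖ = aₖqₖ₋₁ + qₖ₋₂ (with p₋₁=1, p₋₂=0, q₋₁=0, q₋₂=1):
  k=0: a=10, p=10, q=1
  k=1: a=2, p=21, q=2
  k=2: a=3, p=73, q=7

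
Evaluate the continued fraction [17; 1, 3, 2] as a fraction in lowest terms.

160/9

Using pₖ = aₖpₖ₋₁ + pₖ₋₂ and qₖ = aₖqₖ₋₁ + qₖ₋₂:
  k=0: a=17, p=17, q=1
  k=1: a=1, p=18, q=1
  k=2: a=3, p=71, q=4
  k=3: a=2, p=160, q=9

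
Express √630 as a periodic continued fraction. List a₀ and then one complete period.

[25; 10, 50]

a₀ = ⌊√630⌋ = 25.
With m₀=0, d₀=1 and mₖ₊₁ = dₖaₖ − mₖ, dₖ₊₁ = (n − mₖ₊₁²)/dₖ, aₖ₊₁ = ⌊(a₀+mₖ₊₁)/dₖ₊₁⌋:
  k=1: m=25, d=5, a=10
  k=2: m=25, d=1, a=50
d=1 and a=2a₀=50 at k=2, so the next step gives (m, d) = (25, 5) again — its k=1 value — and the period has length 2.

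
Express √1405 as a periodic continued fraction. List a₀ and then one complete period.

[37; 2, 14, 2, 74]

a₀ = ⌊√1405⌋ = 37.
With m₀=0, d₀=1 and mₖ₊₁ = dₖaₖ − mₖ, dₖ₊₁ = (n − mₖ₊₁²)/dₖ, aₖ₊₁ = ⌊(a₀+mₖ₊₁)/dₖ₊₁⌋:
  k=1: m=37, d=36, a=2
  k=2: m=35, d=5, a=14
  k=3: m=35, d=36, a=2
  k=4: m=37, d=1, a=74
d=1 and a=2a₀=74 at k=4, so the next step gives (m, d) = (37, 36) again — its k=1 value — and the period has length 4.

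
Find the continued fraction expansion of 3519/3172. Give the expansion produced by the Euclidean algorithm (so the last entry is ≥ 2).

3519 = 1*3172 + 347
3172 = 9*347 + 49
347 = 7*49 + 4
49 = 12*4 + 1
4 = 4*1 + 0  (stop)
So 3519/3172 = [1; 9, 7, 12, 4].

[1; 9, 7, 12, 4]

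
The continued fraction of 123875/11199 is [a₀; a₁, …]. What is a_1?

123875 = 11·11199 + 686   →  a_0 = 11
11199 = 16·686 + 223   →  a_1 = 16

16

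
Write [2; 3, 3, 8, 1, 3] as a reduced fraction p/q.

Fold from the inside: start with 3/1.
  1 + 1/3 = 4/3
  8 + 3/4 = 35/4
  3 + 4/35 = 109/35
  3 + 35/109 = 362/109
  2 + 109/362 = 833/362

833/362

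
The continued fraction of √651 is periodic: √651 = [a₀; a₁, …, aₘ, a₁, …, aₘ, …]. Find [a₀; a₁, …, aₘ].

[25; 1, 1, 16, 1, 1, 50]

a₀ = ⌊√651⌋ = 25.
With m₀=0, d₀=1 and mₖ₊₁ = dₖaₖ − mₖ, dₖ₊₁ = (n − mₖ₊₁²)/dₖ, aₖ₊₁ = ⌊(a₀+mₖ₊₁)/dₖ₊₁⌋:
  k=1: m=25, d=26, a=1
  k=2: m=1, d=25, a=1
  k=3: m=24, d=3, a=16
  k=4: m=24, d=25, a=1
  k=5: m=1, d=26, a=1
  k=6: m=25, d=1, a=50
d=1 and a=2a₀=50 at k=6, so the next step gives (m, d) = (25, 26) again — its k=1 value — and the period has length 6.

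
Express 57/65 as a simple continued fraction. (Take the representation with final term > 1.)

[0; 1, 7, 8]

57 = 0·65 + 57
65 = 1·57 + 8
57 = 7·8 + 1
8 = 8·1 + 0  (stop)
So 57/65 = [0; 1, 7, 8].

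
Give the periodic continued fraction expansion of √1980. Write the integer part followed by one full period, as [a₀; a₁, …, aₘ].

a₀ = ⌊√1980⌋ = 44.
With m₀=0, d₀=1 and mₖ₊₁ = dₖaₖ − mₖ, dₖ₊₁ = (n − mₖ₊₁²)/dₖ, aₖ₊₁ = ⌊(a₀+mₖ₊₁)/dₖ₊₁⌋:
  k=1: m=44, d=44, a=2
  k=2: m=44, d=1, a=88
d=1 and a=2a₀=88 at k=2, so the next step gives (m, d) = (44, 44) again — its k=1 value — and the period has length 2.

[44; 2, 88]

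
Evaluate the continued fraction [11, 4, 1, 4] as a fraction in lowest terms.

269/24

Fold from the inside: start with 4/1.
  1 + 1/4 = 5/4
  4 + 4/5 = 24/5
  11 + 5/24 = 269/24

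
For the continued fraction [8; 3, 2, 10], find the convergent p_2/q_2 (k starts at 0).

58/7

Using pₖ = aₖpₖ₋₁ + pₖ₋₂, qₖ = aₖqₖ₋₁ + qₖ₋₂ (with p₋₁=1, p₋₂=0, q₋₁=0, q₋₂=1):
  k=0: a=8, p=8, q=1
  k=1: a=3, p=25, q=3
  k=2: a=2, p=58, q=7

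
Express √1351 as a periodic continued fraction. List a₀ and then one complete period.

a₀ = ⌊√1351⌋ = 36.
With m₀=0, d₀=1 and mₖ₊₁ = dₖaₖ − mₖ, dₖ₊₁ = (n − mₖ₊₁²)/dₖ, aₖ₊₁ = ⌊(a₀+mₖ₊₁)/dₖ₊₁⌋:
  k=1: m=36, d=55, a=1
  k=2: m=19, d=18, a=3
  k=3: m=35, d=7, a=10
  k=4: m=35, d=18, a=3
  k=5: m=19, d=55, a=1
  k=6: m=36, d=1, a=72
d=1 and a=2a₀=72 at k=6, so the next step gives (m, d) = (36, 55) again — its k=1 value — and the period has length 6.

[36; 1, 3, 10, 3, 1, 72]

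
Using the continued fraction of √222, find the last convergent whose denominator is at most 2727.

√222 = [14; 1, 8, 1, 28, …] (period length 4).
Convergents:
  p_0/q_0 = 14/1
  p_1/q_1 = 15/1
  p_2/q_2 = 134/9
  p_3/q_3 = 149/10
  p_4/q_4 = 4306/289
  p_5/q_5 = 4455/299
  p_6/q_6 = 39946/2681
  p_7/q_7 = 44401/2980
q_6 = 2681 ≤ 2727 < 2980 = q_7, so the answer is 39946/2681.

39946/2681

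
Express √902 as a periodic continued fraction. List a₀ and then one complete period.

[30; 30, 60]

a₀ = ⌊√902⌋ = 30.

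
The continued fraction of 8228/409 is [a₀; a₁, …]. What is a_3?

1

8228 = 20·409 + 48   →  a_0 = 20
409 = 8·48 + 25   →  a_1 = 8
48 = 1·25 + 23   →  a_2 = 1
25 = 1·23 + 2   →  a_3 = 1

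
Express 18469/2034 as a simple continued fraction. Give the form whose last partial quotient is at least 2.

[9; 12, 2, 11, 7]

18469 = 9×2034 + 163
2034 = 12×163 + 78
163 = 2×78 + 7
78 = 11×7 + 1
7 = 7×1 + 0  (stop)
So 18469/2034 = [9; 12, 2, 11, 7].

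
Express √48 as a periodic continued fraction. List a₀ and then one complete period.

a₀ = ⌊√48⌋ = 6.
With m₀=0, d₀=1 and mₖ₊₁ = dₖaₖ − mₖ, dₖ₊₁ = (n − mₖ₊₁²)/dₖ, aₖ₊₁ = ⌊(a₀+mₖ₊₁)/dₖ₊₁⌋:
  k=1: m=6, d=12, a=1
  k=2: m=6, d=1, a=12
d=1 and a=2a₀=12 at k=2, so the next step gives (m, d) = (6, 12) again — its k=1 value — and the period has length 2.

[6; 1, 12]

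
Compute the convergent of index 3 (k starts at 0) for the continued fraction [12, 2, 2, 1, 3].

Using pₖ = aₖpₖ₋₁ + pₖ₋₂, qₖ = aₖqₖ₋₁ + qₖ₋₂ (with p₋₁=1, p₋₂=0, q₋₁=0, q₋₂=1):
  k=0: a=12, p=12, q=1
  k=1: a=2, p=25, q=2
  k=2: a=2, p=62, q=5
  k=3: a=1, p=87, q=7

87/7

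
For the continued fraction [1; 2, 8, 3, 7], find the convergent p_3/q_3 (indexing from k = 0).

78/53

Using pₖ = aₖpₖ₋₁ + pₖ₋₂, qₖ = aₖqₖ₋₁ + qₖ₋₂ (with p₋₁=1, p₋₂=0, q₋₁=0, q₋₂=1):
  k=0: a=1, p=1, q=1
  k=1: a=2, p=3, q=2
  k=2: a=8, p=25, q=17
  k=3: a=3, p=78, q=53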